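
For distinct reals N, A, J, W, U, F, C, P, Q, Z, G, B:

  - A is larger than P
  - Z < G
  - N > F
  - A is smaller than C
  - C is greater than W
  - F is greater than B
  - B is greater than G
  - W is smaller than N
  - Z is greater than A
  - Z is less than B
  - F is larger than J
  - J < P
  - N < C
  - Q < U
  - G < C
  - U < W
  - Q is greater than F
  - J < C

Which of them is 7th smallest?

Chaining the given pairs: J < P < A < Z < G < B < F < Q < U < W < N < C.
The 7th smallest is F.

F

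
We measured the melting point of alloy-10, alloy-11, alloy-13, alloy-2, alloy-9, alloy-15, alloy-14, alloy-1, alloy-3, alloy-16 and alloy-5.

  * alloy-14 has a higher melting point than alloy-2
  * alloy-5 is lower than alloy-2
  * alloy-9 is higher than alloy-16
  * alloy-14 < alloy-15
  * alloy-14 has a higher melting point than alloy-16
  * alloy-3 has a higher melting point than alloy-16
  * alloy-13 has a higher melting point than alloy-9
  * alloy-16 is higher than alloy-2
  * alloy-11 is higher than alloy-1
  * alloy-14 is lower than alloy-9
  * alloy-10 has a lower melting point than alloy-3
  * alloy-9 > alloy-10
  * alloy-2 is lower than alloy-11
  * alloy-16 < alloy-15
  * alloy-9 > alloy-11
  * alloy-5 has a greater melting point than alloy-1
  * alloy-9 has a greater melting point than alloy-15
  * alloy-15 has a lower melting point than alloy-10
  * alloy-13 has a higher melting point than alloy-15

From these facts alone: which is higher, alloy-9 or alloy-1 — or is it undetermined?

alloy-9

Link the given pairs in sequence: alloy-1 < alloy-5; alloy-5 < alloy-2; alloy-2 < alloy-16; alloy-16 < alloy-14; alloy-14 < alloy-15; alloy-15 < alloy-10; alloy-10 < alloy-9.
Chaining these gives alloy-1 < alloy-5 < alloy-2 < alloy-16 < alloy-14 < alloy-15 < alloy-10 < alloy-9.
So alloy-9 is higher.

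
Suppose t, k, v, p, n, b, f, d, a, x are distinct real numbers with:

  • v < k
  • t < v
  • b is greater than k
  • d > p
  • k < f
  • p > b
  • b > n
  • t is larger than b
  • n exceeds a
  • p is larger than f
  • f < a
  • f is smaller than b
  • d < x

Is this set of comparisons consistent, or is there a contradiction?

Chaining the given relations yields t < v < k < f < a < n < b, so t < b. But one relation states b < t. These cannot both hold.

inconsistent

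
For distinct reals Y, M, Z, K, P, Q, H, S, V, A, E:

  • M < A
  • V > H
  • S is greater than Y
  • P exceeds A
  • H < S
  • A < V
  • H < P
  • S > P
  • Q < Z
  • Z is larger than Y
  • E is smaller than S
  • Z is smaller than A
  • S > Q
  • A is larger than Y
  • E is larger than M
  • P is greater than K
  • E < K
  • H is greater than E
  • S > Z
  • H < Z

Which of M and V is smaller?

M

M < E and E < H give M < H.
Then H < Z extends the chain to Z.
With Z < A: M < E < H < Z < A.
With A < V: M < E < H < Z < A < V.
So M < V; M is the smaller of the two.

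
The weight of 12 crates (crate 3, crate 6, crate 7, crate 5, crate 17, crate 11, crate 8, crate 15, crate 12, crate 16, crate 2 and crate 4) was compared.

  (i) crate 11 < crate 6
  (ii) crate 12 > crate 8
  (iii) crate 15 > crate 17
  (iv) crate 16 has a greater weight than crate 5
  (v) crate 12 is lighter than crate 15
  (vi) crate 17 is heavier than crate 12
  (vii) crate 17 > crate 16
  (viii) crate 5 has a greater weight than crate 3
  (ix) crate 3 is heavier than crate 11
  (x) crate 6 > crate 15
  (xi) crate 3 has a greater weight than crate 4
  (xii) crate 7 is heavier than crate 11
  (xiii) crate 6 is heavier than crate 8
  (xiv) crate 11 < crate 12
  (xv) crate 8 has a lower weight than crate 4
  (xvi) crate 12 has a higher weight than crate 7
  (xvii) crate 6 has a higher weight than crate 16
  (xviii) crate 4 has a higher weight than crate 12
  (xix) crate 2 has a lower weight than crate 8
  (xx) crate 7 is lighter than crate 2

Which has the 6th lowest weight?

Chaining the given pairs: crate 11 < crate 7 < crate 2 < crate 8 < crate 12 < crate 4 < crate 3 < crate 5 < crate 16 < crate 17 < crate 15 < crate 6.
The 6th smallest is crate 4.

crate 4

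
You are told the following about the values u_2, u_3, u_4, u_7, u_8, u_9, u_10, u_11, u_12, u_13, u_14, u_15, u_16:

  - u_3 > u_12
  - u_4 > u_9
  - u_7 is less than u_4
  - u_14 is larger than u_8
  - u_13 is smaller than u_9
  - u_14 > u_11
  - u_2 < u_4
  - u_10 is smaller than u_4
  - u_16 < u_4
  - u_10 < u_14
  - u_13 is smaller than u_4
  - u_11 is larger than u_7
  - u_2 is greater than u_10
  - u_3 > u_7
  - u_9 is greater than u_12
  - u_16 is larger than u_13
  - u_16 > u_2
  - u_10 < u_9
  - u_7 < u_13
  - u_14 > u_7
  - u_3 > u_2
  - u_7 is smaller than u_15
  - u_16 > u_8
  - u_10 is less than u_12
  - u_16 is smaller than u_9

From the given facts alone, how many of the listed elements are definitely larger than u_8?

4

Directly above u_8: u_16, u_14.
One step further: u_9, u_4 (4 so far).
Nothing else is reachable above u_8; 4 in all.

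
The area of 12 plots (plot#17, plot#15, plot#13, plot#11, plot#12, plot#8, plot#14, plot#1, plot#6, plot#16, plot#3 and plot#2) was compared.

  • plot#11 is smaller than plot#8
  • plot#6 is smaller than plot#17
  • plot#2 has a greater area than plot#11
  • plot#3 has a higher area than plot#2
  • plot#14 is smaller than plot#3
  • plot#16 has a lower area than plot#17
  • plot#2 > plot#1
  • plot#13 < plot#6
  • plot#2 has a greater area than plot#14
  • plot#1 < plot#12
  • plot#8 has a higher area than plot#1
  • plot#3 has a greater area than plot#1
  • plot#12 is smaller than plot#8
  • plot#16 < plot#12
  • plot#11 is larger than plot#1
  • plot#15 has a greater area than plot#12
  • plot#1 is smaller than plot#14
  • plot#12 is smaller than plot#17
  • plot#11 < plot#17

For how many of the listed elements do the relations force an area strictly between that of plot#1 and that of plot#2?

Chaining upward from plot#1 reaches: plot#11, plot#12, plot#17, plot#15, plot#14, plot#8, plot#3.
Chaining downward from plot#2 reaches: plot#11, plot#14.
Strictly between plot#1 and plot#2 are those in both lists: plot#11, plot#14 — 2 elements.

2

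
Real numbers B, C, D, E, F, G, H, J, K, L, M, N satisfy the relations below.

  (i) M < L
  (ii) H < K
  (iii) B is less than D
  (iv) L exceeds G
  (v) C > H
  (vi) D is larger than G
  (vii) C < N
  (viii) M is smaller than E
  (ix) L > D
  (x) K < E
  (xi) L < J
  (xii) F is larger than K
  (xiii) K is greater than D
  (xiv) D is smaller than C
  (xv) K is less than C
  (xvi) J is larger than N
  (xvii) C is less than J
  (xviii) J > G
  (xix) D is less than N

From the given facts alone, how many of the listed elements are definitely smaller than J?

9

Directly below J: G, C, L, N.
One step further: M, H, D, K (8 so far).
One step further: B (9 so far).
No other element is forced below J by the given relations, so the count is 9.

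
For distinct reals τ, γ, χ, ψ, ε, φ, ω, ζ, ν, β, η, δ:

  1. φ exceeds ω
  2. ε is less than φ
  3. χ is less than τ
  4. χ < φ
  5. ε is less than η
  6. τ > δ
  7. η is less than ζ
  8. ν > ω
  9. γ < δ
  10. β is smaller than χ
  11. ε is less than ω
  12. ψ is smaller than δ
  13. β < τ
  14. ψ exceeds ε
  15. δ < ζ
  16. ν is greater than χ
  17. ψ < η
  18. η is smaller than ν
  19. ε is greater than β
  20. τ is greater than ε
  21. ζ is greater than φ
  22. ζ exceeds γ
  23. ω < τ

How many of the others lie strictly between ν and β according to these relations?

5

The relations place β below ν. An element lies strictly between them when it is forced above β and also forced below ν.
Above β: {ε, ω, ψ, η, χ, φ, δ, τ, ζ}. Below ν: {ε, ω, ψ, η, χ}.
Intersection: {ε, ω, ψ, η, χ} — 5.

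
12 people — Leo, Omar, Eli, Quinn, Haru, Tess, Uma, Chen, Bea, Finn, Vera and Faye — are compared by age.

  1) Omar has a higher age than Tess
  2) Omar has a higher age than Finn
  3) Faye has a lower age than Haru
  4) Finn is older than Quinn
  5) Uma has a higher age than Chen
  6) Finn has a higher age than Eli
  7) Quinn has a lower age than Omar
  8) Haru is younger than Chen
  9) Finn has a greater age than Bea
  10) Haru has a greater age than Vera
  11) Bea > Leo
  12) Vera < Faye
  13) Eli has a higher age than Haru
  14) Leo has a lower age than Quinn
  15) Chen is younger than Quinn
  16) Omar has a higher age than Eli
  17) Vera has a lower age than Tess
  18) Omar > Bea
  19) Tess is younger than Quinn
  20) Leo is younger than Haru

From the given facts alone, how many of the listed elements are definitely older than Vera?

9

Directly above Vera: Faye, Haru, Tess.
One step further: Chen, Quinn, Eli, Omar (7 so far).
One step further: Finn, Uma (9 so far).
No other element is forced above Vera by the given relations, so the count is 9.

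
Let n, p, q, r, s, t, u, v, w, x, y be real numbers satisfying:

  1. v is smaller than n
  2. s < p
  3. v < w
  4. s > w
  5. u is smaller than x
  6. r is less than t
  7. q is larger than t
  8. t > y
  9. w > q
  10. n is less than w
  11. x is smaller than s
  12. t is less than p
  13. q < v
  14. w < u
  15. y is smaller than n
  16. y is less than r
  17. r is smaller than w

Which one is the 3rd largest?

The consecutive relations fix a unique order: y < r < t < q < v < n < w < u < x < s < p.
The 3rd largest is x.

x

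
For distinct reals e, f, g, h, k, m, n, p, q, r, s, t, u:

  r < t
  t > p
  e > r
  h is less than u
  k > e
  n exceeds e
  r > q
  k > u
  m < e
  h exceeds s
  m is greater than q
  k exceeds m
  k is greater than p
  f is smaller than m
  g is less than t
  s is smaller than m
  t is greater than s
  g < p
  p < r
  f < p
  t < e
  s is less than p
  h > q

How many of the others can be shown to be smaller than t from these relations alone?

6

From t the given relations immediately reach s, g, p, r.
From those, q, f — 6 in total.
No other element is forced below t by the given relations, so the count is 6.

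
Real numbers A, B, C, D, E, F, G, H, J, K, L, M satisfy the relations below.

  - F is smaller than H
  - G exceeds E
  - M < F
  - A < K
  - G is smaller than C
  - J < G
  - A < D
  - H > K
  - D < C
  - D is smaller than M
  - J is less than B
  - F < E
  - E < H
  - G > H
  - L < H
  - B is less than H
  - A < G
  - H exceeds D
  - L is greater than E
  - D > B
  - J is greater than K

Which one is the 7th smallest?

The consecutive relations fix a unique order: A < K < J < B < D < M < F < E < L < H < G < C.
Counting 7 from the smallest end gives F.

F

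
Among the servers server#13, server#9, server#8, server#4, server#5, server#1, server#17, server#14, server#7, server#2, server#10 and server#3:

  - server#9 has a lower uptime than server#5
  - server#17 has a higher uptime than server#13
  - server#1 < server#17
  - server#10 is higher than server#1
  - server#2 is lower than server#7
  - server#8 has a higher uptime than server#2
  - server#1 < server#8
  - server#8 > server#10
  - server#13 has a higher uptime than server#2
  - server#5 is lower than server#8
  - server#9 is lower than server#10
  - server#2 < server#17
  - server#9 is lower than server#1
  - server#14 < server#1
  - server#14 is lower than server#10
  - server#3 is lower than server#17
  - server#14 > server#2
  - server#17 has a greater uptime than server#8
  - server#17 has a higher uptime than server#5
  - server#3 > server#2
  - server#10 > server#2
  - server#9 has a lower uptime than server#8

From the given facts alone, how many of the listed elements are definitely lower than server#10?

4

Directly below server#10: server#2, server#9, server#14, server#1.
No other element is forced below server#10 by the given relations, so the count is 4.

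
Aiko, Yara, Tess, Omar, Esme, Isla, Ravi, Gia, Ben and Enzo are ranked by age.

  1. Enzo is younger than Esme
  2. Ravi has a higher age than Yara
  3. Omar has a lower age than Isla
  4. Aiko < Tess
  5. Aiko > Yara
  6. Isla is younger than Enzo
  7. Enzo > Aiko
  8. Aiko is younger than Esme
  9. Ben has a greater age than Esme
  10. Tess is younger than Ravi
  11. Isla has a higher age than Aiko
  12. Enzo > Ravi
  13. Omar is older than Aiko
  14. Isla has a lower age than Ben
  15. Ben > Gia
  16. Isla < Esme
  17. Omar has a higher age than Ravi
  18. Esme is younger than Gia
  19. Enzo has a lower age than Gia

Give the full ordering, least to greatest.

Each adjacent pair is fixed by a given relation: Yara < Aiko; Aiko < Tess; Tess < Ravi; Ravi < Omar; Omar < Isla; Isla < Enzo; Enzo < Esme; Esme < Gia; Gia < Ben. Chaining them end to end gives the full order.

Yara < Aiko < Tess < Ravi < Omar < Isla < Enzo < Esme < Gia < Ben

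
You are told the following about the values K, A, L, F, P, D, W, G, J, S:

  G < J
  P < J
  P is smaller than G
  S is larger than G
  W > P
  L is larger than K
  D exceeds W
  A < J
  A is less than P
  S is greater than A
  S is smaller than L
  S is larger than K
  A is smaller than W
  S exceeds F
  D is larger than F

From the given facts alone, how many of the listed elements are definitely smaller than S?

5

From S the given relations immediately reach A, F, K, G.
From those, P — 5 in total.
No other element is forced below S by the given relations, so the count is 5.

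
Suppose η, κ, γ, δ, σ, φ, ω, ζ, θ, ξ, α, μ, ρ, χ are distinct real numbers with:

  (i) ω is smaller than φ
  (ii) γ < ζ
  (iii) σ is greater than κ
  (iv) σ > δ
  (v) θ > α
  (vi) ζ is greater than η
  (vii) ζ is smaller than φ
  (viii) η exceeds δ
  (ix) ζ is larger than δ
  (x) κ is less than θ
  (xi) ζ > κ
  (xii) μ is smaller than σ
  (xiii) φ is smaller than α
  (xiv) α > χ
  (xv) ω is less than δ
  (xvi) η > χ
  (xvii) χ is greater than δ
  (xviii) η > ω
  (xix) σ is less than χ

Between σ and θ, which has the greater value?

θ

σ < χ < η < ζ < φ < α < θ, by transitivity through χ, η, ζ, φ, α.
So σ < θ; θ is the larger of the two.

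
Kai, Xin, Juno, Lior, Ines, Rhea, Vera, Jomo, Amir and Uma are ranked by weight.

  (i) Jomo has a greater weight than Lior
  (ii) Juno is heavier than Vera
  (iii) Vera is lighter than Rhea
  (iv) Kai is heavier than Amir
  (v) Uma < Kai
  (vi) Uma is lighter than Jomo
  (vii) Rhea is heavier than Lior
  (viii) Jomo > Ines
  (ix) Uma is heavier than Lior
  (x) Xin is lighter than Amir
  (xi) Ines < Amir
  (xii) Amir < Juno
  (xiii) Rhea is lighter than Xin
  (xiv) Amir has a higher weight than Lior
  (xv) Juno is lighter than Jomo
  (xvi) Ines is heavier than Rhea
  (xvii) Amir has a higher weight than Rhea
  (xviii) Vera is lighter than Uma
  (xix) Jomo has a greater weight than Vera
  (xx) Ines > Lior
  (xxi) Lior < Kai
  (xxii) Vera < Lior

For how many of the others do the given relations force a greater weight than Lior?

8

The elements the relations force above Lior are Rhea, Xin, Ines, Amir, Juno, Uma, Kai, Jomo — no chain reaches any other.
That is 8.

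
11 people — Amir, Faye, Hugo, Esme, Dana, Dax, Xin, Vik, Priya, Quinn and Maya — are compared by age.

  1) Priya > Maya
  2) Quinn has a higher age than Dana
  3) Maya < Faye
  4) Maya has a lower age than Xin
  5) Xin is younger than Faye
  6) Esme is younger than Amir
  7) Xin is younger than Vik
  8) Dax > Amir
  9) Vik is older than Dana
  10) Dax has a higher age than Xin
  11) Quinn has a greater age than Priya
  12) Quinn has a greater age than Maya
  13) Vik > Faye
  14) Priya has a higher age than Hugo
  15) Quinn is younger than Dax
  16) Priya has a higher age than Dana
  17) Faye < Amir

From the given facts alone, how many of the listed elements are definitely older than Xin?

4

The elements the relations force above Xin are Faye, Amir, Vik, Dax — no chain reaches any other.
That is 4.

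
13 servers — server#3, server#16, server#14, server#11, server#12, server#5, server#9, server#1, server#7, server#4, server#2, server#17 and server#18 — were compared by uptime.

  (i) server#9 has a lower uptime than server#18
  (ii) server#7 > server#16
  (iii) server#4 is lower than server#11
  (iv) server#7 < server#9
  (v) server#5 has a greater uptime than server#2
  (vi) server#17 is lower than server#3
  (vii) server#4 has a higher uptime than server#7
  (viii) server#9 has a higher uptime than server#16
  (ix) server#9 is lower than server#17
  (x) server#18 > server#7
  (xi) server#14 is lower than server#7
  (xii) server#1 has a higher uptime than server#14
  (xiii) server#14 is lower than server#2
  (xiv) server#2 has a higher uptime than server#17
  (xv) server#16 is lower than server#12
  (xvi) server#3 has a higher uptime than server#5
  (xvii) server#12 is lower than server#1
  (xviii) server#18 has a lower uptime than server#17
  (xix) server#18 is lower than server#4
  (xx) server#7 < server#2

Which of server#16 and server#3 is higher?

Following the relations from server#16: server#16 < server#7 < server#9 < server#18 < server#17 < server#2 < server#5 < server#3.
So server#16 < server#3; server#3 is the higher of the two.

server#3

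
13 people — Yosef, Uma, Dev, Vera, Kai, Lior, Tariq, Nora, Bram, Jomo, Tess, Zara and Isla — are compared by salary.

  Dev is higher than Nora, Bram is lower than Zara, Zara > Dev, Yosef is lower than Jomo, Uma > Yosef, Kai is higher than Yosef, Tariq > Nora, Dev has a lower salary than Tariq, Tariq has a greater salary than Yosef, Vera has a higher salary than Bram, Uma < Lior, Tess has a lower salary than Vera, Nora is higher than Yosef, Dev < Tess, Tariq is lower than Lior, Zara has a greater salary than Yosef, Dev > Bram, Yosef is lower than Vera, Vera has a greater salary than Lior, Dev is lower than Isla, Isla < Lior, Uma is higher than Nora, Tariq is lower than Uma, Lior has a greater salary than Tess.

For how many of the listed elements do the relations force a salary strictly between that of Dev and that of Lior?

4

The relations place Dev below Lior. An element lies strictly between them when it is forced above Dev and also forced below Lior.
Above Dev: {Tariq, Zara, Uma, Tess, Isla, Vera}. Below Lior: {Yosef, Nora, Bram, Tariq, Uma, Tess, Isla}.
Intersection: {Tariq, Uma, Tess, Isla} — 4.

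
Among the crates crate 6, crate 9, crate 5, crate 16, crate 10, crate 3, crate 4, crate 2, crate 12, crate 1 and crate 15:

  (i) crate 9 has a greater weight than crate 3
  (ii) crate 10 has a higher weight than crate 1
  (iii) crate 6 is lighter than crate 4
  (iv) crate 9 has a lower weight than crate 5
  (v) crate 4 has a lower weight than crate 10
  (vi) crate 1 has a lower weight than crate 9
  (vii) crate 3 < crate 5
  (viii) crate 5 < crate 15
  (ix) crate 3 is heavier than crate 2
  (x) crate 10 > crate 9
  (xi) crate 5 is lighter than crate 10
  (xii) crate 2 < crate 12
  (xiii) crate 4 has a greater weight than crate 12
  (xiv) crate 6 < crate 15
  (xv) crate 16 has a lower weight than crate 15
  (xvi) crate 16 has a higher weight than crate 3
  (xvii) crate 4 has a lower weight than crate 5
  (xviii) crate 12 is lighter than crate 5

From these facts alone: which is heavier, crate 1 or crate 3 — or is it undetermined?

undetermined

Following every chain through crate 3: above crate 3 we get crate 16, crate 9, crate 5, crate 15, crate 10; below crate 3 we get crate 2.
crate 1 is not reached, and no chain runs the other way from crate 1 to crate 3.
So the given relations leave the order of crate 3 and crate 1 undetermined.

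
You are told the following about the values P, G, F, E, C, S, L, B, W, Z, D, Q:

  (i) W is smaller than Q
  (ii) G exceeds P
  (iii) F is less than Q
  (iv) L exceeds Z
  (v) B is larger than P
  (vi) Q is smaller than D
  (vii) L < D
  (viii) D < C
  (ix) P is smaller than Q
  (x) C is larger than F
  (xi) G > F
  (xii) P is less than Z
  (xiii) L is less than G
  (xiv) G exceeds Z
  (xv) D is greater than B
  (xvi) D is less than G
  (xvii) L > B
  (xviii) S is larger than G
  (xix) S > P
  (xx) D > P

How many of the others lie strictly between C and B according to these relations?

Chaining upward from B reaches: L, D, G, S.
Chaining downward from C reaches: P, F, Z, W, Q, L, D.
Strictly between B and C are those in both lists: L, D — 2 elements.

2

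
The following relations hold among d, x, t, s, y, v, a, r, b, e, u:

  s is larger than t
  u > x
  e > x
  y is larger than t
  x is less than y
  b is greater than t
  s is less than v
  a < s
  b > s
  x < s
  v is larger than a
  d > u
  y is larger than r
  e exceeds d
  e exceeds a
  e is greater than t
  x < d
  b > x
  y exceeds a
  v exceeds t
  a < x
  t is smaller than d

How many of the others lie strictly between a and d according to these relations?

2

The relations place a below d. An element lies strictly between them when it is forced above a and also forced below d.
Above a: {x, u, s, e, b, y, v}. Below d: {x, u, t}.
Intersection: {x, u} — 2.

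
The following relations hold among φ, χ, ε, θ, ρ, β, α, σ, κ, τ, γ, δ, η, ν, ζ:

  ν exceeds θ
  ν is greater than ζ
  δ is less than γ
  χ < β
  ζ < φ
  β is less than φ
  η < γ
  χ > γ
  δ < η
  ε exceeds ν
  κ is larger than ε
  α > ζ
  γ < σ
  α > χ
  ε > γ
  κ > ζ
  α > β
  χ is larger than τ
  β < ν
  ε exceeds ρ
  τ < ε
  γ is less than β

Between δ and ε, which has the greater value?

Following the relations from δ: δ < η < γ < χ < β < ν < ε.
So δ < ε; ε is the larger of the two.

ε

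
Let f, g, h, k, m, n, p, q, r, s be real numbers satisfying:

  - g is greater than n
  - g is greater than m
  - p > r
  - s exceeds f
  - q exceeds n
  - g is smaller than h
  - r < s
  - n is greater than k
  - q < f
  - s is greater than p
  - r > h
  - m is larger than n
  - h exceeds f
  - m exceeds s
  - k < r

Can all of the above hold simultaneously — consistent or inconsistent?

Chaining the given relations yields h < r < p < s < m < g, so h < g. But one relation states g < h. These cannot both hold.

inconsistent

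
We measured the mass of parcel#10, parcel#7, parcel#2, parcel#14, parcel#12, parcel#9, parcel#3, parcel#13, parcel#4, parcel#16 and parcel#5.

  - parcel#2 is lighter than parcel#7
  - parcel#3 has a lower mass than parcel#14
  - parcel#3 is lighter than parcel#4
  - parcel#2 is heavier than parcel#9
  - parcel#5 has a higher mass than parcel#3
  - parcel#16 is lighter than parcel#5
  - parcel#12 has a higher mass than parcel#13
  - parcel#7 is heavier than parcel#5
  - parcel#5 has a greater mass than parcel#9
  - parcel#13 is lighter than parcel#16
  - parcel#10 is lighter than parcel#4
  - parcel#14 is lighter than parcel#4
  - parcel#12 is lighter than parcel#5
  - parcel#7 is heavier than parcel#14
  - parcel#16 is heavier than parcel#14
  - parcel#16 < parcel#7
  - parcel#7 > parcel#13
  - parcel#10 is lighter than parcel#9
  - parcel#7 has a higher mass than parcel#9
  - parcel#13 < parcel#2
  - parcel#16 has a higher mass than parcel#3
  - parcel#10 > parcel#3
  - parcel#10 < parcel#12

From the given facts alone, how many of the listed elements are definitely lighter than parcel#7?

From parcel#7 the given relations immediately reach parcel#13, parcel#14, parcel#9, parcel#2, parcel#16, parcel#5.
From those, parcel#3, parcel#10, parcel#12 — 9 in total.
Nothing else is reachable below parcel#7; 9 in all.

9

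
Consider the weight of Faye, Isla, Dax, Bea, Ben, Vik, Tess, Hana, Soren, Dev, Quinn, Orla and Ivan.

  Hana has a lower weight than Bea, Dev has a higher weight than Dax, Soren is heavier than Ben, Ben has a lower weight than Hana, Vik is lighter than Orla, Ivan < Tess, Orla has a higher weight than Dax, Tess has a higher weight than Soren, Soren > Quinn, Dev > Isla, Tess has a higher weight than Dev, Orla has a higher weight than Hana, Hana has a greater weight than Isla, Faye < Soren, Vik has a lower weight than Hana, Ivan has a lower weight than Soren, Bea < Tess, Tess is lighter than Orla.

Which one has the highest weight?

Orla

Vik is not greatest since Vik < Hana; Isla is not greatest since Isla < Dev; Quinn is not greatest since Quinn < Soren; Ben is not greatest since Ben < Soren; Dax is not greatest since Dax < Orla; Dev is not greatest since Dev < Tess; Hana is not greatest since Hana < Orla; Faye is not greatest since Faye < Soren; Bea is not greatest since Bea < Tess; Ivan is not greatest since Ivan < Soren; Soren is not greatest since Soren < Tess; Tess is not greatest since Tess < Orla.
Only Orla has nothing above it, so Orla is the highest weight.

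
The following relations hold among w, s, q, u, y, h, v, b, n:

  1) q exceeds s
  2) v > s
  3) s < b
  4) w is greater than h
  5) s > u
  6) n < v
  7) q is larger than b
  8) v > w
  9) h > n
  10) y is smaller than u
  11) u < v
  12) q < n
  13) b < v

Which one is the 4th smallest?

Piecing the relations together gives one ordering: y < u < s < b < q < n < h < w < v.
Counting 4 from the smallest end gives b.

b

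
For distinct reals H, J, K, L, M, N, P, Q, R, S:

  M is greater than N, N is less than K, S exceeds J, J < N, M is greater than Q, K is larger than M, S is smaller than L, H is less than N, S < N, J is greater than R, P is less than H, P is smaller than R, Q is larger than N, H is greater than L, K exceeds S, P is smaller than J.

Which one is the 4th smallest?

S

Piecing the relations together gives one ordering: P < R < J < S < L < H < N < Q < M < K.
Counting 4 from the smallest end gives S.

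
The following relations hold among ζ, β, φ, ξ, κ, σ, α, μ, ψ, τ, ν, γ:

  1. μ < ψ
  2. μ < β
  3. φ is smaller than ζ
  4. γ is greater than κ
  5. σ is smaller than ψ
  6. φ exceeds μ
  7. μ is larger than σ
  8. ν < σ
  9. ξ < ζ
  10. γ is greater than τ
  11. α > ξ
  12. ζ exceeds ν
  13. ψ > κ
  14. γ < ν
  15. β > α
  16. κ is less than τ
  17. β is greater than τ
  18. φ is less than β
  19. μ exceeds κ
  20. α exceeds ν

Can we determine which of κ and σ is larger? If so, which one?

σ

κ < τ < γ < ν < σ, by transitivity through τ, γ, ν.
So σ is larger.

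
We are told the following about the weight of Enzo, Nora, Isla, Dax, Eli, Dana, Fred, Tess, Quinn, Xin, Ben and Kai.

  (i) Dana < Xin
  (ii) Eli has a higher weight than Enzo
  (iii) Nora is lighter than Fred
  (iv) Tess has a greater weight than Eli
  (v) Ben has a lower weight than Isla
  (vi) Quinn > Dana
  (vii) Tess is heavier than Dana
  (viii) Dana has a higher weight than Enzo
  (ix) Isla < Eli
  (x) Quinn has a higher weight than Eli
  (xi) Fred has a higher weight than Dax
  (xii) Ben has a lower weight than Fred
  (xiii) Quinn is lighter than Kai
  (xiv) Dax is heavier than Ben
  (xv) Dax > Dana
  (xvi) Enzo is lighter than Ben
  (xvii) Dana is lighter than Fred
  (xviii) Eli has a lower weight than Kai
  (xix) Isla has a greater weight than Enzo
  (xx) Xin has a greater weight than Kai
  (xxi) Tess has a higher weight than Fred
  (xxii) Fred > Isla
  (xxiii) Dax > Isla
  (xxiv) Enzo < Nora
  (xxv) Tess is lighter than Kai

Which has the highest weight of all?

Enzo is not greatest since Enzo < Isla; Ben is not greatest since Ben < Isla; Isla is not greatest since Isla < Eli; Nora is not greatest since Nora < Fred; Dana is not greatest since Dana < Tess; Eli is not greatest since Eli < Kai; Quinn is not greatest since Quinn < Kai; Dax is not greatest since Dax < Fred; Fred is not greatest since Fred < Tess; Tess is not greatest since Tess < Kai; Kai is not greatest since Kai < Xin.
Only Xin has nothing above it, so Xin is the highest weight.

Xin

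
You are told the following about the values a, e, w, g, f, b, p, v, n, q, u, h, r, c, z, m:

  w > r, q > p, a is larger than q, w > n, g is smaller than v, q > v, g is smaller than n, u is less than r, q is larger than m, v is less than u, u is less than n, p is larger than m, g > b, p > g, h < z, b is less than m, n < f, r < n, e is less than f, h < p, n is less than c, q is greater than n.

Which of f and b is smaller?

b

Link the given pairs in sequence: b < g; g < v; v < u; u < r; r < n; n < f.
Chaining these gives b < g < v < u < r < n < f.
So b < f; b is the smaller of the two.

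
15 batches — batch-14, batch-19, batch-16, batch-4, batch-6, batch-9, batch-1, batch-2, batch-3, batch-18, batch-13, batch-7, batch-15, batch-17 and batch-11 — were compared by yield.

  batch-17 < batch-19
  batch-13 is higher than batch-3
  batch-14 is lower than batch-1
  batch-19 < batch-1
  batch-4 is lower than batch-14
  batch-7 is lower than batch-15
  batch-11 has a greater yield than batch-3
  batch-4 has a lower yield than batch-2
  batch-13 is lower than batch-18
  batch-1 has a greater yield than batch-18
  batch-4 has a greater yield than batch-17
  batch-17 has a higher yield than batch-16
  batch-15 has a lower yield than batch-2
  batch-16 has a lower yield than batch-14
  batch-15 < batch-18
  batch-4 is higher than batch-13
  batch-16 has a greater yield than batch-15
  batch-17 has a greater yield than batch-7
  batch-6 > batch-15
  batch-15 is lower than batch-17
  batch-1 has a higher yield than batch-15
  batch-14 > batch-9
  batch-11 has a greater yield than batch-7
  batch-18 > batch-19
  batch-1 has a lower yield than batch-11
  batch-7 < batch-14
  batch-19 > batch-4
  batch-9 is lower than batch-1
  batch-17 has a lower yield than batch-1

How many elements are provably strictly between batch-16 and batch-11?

Chaining upward from batch-16 reaches: batch-17, batch-4, batch-19, batch-18, batch-14, batch-1, batch-2.
Chaining downward from batch-11 reaches: batch-7, batch-3, batch-13, batch-9, batch-15, batch-17, batch-4, batch-19, batch-18, batch-14, batch-1.
Strictly between batch-16 and batch-11 are those in both lists: batch-17, batch-4, batch-19, batch-18, batch-14, batch-1 — 6 elements.

6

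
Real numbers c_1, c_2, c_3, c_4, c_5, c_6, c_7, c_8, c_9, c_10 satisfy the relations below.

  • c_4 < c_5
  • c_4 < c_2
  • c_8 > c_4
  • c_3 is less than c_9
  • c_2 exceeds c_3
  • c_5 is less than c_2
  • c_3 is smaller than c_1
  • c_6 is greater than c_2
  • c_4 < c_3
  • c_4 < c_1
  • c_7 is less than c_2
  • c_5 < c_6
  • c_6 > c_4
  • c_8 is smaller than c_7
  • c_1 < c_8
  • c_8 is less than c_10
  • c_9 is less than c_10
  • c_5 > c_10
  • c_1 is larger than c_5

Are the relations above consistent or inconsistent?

Chaining the given relations yields c_10 < c_5 < c_1 < c_8, so c_10 < c_8. But one relation states c_8 < c_10. These cannot both hold.

inconsistent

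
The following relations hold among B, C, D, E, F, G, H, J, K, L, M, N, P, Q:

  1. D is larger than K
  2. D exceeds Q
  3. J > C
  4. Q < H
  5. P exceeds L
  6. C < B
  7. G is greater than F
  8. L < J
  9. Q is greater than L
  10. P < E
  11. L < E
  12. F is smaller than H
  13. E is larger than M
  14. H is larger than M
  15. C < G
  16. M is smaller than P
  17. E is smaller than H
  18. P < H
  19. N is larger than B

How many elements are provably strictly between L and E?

Chaining upward from L reaches: Q, P, J, D, H.
Chaining downward from E reaches: M, P.
Strictly between L and E are those in both lists: P — 1 element.

1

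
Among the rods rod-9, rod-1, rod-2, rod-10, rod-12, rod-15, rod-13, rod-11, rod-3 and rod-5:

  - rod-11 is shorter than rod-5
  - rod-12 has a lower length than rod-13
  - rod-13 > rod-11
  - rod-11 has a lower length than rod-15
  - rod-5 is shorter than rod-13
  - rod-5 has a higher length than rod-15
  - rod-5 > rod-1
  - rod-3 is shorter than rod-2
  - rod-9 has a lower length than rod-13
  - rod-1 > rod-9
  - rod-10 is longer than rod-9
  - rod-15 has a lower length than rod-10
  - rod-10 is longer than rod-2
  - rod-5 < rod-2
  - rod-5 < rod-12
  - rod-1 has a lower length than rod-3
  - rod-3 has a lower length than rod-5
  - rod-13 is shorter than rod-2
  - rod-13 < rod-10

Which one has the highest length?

Chaining downward from rod-10: directly below it, rod-9, rod-15, rod-13, rod-2; then rod-11, rod-3, rod-5, rod-12; then rod-1.
That covers every other element, and nothing is given above rod-10, so rod-10 is the highest length.

rod-10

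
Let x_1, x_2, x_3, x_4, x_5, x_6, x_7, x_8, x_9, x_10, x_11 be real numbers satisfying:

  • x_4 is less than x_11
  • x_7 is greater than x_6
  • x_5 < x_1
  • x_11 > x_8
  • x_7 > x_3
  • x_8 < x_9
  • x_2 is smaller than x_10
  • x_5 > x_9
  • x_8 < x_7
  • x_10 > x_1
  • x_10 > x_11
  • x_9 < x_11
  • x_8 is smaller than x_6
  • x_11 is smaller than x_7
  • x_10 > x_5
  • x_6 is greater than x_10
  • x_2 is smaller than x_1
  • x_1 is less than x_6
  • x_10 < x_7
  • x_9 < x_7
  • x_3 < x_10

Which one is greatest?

Chaining downward from x_7: directly below it, x_8, x_9, x_3, x_11, x_10, x_6; then x_4, x_5, x_2, x_1.
That covers every other element, and nothing is given above x_7, so x_7 is the greatest.

x_7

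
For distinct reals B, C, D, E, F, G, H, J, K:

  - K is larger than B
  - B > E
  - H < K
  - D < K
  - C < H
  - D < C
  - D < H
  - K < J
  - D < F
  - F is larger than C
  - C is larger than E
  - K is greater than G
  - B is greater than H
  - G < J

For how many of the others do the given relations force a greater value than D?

6

Directly above D: C, H, F, K.
One step further: B, J (6 so far).
Nothing else is reachable above D; 6 in all.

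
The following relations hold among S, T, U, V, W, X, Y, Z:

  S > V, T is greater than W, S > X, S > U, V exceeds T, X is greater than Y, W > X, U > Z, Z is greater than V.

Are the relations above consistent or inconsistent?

consistent

The single ordering Y < X < W < T < V < Z < U < S satisfies every listed relation, so no contradiction arises.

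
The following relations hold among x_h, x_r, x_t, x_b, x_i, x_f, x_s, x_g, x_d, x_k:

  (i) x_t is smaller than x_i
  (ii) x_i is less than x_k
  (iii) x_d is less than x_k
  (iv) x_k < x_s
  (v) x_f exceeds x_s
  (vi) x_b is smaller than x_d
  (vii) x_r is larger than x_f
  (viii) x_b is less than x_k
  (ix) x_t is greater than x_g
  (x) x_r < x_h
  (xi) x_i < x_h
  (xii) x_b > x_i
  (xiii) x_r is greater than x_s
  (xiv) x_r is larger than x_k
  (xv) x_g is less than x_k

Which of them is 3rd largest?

The consecutive relations fix a unique order: x_g < x_t < x_i < x_b < x_d < x_k < x_s < x_f < x_r < x_h.
Counting 3 from the largest end gives x_f.

x_f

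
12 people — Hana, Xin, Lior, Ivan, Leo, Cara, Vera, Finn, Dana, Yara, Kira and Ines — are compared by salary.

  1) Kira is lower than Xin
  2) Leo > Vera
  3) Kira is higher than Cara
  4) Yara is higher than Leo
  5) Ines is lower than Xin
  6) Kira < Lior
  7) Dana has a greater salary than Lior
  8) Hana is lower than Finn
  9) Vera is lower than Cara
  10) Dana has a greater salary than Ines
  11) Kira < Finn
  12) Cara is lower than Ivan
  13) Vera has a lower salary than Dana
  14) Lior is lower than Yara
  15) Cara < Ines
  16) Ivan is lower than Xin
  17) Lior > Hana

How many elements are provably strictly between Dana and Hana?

Chaining upward from Hana reaches: Finn, Lior, Yara.
Chaining downward from Dana reaches: Vera, Cara, Ines, Kira, Lior.
Strictly between Hana and Dana are those in both lists: Lior — 1 element.

1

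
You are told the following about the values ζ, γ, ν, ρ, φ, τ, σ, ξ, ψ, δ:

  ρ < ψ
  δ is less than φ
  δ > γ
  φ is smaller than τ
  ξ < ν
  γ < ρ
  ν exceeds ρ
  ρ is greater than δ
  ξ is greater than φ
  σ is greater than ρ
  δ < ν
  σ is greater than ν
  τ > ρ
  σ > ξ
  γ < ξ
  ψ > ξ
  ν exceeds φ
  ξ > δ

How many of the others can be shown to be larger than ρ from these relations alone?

Directly above ρ: ν, σ, ψ, τ.
Nothing else is reachable above ρ; 4 in all.

4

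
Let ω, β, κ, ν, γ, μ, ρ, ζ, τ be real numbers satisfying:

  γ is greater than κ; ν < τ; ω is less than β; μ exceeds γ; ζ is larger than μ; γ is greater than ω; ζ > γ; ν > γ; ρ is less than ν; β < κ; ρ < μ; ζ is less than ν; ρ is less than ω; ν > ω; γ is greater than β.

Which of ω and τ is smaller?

ω

ω < β and β < κ give ω < κ.
Then κ < γ extends the chain to γ.
Then γ < μ extends the chain to μ.
Then μ < ζ extends the chain to ζ.
Then ζ < ν extends the chain to ν.
Then ν < τ extends the chain to τ.
So ω < τ; ω is the smaller of the two.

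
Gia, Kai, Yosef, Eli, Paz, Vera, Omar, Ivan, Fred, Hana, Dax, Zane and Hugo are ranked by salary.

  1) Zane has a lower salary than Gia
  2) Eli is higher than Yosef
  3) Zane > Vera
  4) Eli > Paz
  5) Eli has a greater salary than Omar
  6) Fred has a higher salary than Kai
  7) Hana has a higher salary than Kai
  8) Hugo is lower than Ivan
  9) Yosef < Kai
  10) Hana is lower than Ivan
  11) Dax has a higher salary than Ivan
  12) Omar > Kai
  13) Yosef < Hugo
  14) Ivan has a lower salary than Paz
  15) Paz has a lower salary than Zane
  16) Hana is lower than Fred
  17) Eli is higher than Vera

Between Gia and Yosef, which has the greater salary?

The relevant relations are Yosef < Kai; Kai < Hana; Hana < Ivan; Ivan < Paz; Paz < Zane; Zane < Gia.
Together: Yosef < Kai < Hana < Ivan < Paz < Zane < Gia.
So Yosef < Gia; Gia is the higher of the two.

Gia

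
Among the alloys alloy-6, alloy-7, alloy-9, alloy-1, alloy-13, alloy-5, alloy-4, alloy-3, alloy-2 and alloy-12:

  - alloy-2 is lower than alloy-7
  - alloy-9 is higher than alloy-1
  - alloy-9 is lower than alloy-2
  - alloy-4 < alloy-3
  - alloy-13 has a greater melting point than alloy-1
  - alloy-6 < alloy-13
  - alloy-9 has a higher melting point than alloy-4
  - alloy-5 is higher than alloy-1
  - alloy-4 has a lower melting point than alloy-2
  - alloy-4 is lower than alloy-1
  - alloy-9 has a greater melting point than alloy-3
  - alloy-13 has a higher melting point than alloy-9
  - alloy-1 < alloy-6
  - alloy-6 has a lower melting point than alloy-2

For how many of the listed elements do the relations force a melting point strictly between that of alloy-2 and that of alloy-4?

4

Chaining upward from alloy-4 reaches: alloy-1, alloy-3, alloy-5, alloy-9, alloy-6, alloy-13, alloy-7.
Chaining downward from alloy-2 reaches: alloy-1, alloy-3, alloy-9, alloy-6.
Strictly between alloy-4 and alloy-2 are those in both lists: alloy-1, alloy-3, alloy-9, alloy-6 — 4 elements.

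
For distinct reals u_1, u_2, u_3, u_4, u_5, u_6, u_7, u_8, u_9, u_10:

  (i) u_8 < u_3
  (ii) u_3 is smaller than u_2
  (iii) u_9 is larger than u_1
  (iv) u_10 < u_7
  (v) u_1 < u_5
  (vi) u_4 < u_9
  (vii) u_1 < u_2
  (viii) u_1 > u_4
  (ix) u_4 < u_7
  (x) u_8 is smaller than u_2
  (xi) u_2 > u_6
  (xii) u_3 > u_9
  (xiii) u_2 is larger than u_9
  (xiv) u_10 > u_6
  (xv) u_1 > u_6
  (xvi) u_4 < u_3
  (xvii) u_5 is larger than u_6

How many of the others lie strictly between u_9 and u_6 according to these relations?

1

Chaining upward from u_6 reaches: u_1, u_10, u_5, u_3, u_7, u_2.
Chaining downward from u_9 reaches: u_4, u_1.
Strictly between u_6 and u_9 are those in both lists: u_1 — 1 element.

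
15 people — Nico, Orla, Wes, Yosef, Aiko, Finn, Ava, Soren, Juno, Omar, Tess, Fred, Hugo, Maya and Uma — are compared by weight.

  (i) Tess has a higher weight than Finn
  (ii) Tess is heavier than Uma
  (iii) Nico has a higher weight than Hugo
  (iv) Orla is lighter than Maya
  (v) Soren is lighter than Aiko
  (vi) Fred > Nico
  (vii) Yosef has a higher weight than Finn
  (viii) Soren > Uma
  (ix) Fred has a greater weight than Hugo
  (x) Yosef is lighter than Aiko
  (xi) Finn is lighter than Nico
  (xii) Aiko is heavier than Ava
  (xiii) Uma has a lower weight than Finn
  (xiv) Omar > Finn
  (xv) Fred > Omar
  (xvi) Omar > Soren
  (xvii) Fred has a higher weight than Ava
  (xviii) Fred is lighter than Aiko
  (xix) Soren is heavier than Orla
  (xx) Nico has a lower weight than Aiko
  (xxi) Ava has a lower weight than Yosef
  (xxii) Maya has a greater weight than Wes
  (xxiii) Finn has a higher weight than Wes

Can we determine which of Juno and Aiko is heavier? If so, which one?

undetermined

Following every chain through Juno: nothing is chained to Juno.
Aiko is not reached, and no chain runs the other way from Aiko to Juno.
So the given relations leave the order of Juno and Aiko undetermined.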